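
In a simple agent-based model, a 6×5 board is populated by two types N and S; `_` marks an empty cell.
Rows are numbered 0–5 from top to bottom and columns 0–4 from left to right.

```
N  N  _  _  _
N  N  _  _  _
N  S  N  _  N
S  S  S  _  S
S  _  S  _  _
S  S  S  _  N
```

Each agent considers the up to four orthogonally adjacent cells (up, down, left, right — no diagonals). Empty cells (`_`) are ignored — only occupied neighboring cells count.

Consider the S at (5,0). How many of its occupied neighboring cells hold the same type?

Occupied neighbors of (5,0): (4,0)=S, (5,1)=S.
Same type (S): 2 of 2.

2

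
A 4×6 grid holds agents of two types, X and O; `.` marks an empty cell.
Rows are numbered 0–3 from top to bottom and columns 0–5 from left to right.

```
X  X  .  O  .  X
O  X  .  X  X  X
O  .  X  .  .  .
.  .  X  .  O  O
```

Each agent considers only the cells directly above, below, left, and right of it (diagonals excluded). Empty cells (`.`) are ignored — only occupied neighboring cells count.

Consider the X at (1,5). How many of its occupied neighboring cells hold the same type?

2

Occupied neighbors of (1,5): (0,5)=X, (1,4)=X.
Same type (X): 2 of 2.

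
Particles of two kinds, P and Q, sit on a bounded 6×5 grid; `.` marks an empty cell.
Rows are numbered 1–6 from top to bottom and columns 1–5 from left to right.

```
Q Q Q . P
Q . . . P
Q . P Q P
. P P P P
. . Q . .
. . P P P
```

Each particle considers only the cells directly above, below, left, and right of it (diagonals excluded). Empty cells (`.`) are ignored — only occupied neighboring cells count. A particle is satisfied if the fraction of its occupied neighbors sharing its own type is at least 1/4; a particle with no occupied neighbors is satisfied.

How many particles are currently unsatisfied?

2

Row 1: (1,1)Q 2/2 ok · (1,2)Q 2/2 ok · (1,3)Q 1/1 ok · (1,5)P 1/1 ok
Row 2: (2,1)Q 2/2 ok · (2,5)P 2/2 ok
Row 3: (3,1)Q 1/1 ok · (3,3)P 1/2 ok · (3,4)Q 0/3 unhappy · (3,5)P 2/3 ok
Row 4: (4,2)P 1/1 ok · (4,3)P 3/4 ok · (4,4)P 2/3 ok · (4,5)P 2/2 ok
Row 5: (5,3)Q 0/2 unhappy
Row 6: (6,3)P 1/2 ok · (6,4)P 2/2 ok · (6,5)P 1/1 ok
Unsatisfied: (3,4), (5,3) — 2 in total.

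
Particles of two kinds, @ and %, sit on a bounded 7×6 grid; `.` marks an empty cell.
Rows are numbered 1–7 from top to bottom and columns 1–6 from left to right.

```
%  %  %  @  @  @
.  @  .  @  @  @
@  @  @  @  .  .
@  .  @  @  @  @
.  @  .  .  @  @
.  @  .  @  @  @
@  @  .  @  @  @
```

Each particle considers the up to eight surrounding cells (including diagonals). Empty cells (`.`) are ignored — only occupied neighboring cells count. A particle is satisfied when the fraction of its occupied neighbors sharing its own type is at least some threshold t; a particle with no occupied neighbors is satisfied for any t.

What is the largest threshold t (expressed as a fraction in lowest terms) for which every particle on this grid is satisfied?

1/4

(1,1)% 1/2
(1,2)% 2/3
(1,3)% 1/4
(1,4)@ 3/4
(1,5)@ 5/5
(1,6)@ 3/3
(2,2)@ 3/6
(2,4)@ 5/6
(2,5)@ 6/6
(2,6)@ 3/3
(3,1)@ 3/3
(3,2)@ 5/5
(3,3)@ 6/6
(3,4)@ 6/6
(4,1)@ 3/3
(4,3)@ 5/5
(4,4)@ 5/5
(4,5)@ 5/5
(4,6)@ 3/3
(5,2)@ 3/3
(5,5)@ 7/7
(5,6)@ 5/5
(6,2)@ 3/3
(6,4)@ 4/4
(6,5)@ 7/7
(6,6)@ 5/5
(7,1)@ 2/2
(7,2)@ 2/2
(7,4)@ 3/3
(7,5)@ 5/5
(7,6)@ 3/3
The smallest same-type fraction is 1/4 at (1,3), which reduces to 1/4. Any threshold above that leaves this particle unsatisfied.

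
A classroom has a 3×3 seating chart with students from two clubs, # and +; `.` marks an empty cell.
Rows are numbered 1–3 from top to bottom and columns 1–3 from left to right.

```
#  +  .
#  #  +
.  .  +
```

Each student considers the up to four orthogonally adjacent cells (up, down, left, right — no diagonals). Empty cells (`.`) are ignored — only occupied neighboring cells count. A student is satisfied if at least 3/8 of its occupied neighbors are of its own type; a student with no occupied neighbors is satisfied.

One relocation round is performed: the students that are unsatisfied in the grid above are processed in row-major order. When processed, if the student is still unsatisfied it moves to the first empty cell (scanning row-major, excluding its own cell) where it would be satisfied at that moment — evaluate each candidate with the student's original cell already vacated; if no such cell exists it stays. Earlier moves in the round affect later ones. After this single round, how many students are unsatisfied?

0

Initially unsatisfied (in order): (1,2), (2,2).
  (1,2) → (1,3).
  (2,2): now satisfied by earlier moves; stays.
Resulting grid:
# . +
# # +
. . +
All satisfied now.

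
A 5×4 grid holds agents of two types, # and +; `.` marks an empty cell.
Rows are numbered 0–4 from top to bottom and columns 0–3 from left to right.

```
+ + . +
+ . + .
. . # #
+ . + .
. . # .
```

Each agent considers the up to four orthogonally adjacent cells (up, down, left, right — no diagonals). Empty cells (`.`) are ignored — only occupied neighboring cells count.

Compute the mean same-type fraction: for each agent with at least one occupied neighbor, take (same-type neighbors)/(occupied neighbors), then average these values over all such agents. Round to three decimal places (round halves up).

0.542

Row 0: (0,0)+ 2/2 · (0,1)+ 1/1 · (0,3)+ — no occupied neighbors
Row 1: (1,0)+ 1/1 · (1,2)+ 0/1
Row 2: (2,2)# 1/3 · (2,3)# 1/1
Row 3: (3,0)+ — no occupied neighbors · (3,2)+ 0/2
Row 4: (4,2)# 0/1
Sum over 8 agents: 2/2 + 1/1 + 1/1 + 0/1 + 1/3 + 1/1 + 0/2 + 0/1 = 13/3; mean = 13/3 ÷ 8 = 13/24 = 0.541666… → 0.542.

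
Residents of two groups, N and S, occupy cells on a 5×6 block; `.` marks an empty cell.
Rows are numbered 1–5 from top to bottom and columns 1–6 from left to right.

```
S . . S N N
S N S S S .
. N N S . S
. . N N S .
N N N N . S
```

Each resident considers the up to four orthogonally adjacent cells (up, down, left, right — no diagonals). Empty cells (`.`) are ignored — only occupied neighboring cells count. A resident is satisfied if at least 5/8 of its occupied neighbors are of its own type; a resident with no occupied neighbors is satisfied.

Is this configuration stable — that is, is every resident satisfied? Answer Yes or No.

No

Row 1: (1,1)S 1/1 ✓ · (1,4)S 1/2 ✗ · (1,5)N 1/3 ✗ · (1,6)N 1/1 ✓
Row 2: (2,1)S 1/2 ✗ · (2,2)N 1/3 ✗ · (2,3)S 1/3 ✗ · (2,4)S 4/4 ✓ · (2,5)S 1/2 ✗
Row 3: (3,2)N 2/2 ✓ · (3,3)N 2/4 ✗ · (3,4)S 1/3 ✗ · (3,6)S 0/0 ✓
Row 4: (4,3)N 3/3 ✓ · (4,4)N 2/4 ✗ · (4,5)S 0/1 ✗
Row 5: (5,1)N 1/1 ✓ · (5,2)N 2/2 ✓ · (5,3)N 3/3 ✓ · (5,4)N 2/2 ✓ · (5,6)S 0/0 ✓
For instance (1,4) has only 1/2 same-type neighbors, below 5/8.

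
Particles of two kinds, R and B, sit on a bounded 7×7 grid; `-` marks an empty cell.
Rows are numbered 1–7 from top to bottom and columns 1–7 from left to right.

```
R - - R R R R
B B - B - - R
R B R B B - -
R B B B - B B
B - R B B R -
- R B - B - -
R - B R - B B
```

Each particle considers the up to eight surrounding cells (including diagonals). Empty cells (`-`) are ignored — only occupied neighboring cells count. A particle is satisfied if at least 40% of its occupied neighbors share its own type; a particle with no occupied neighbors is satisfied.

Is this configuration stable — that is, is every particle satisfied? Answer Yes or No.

No

Row 1: (1,1)R 0/2 ✗ · (1,4)R 1/2 ✓ · (1,5)R 2/3 ✓ · (1,6)R 3/3 ✓ · (1,7)R 2/2 ✓
Row 2: (2,1)B 2/4 ✓ · (2,2)B 2/5 ✓ · (2,4)B 2/5 ✓ · (2,7)R 2/2 ✓
Row 3: (3,1)R 1/5 ✗ · (3,2)B 4/7 ✓ · (3,3)R 0/7 ✗ · (3,4)B 4/5 ✓ · (3,5)B 4/4 ✓
Row 4: (4,1)R 1/4 ✗ · (4,2)B 3/7 ✓ · (4,3)B 5/7 ✓ · (4,4)B 5/7 ✓ · (4,6)B 3/4 ✓ · (4,7)B 1/2 ✓
Row 5: (5,1)B 1/3 ✗ · (5,3)R 1/6 ✗ · (5,4)B 5/6 ✓ · (5,5)B 4/5 ✓ · (5,6)R 0/4 ✗
Row 6: (6,2)R 2/5 ✓ · (6,3)B 2/5 ✓ · (6,5)B 3/5 ✓
Row 7: (7,1)R 1/1 ✓ · (7,3)B 1/3 ✗ · (7,4)R 0/3 ✗ · (7,6)B 2/2 ✓ · (7,7)B 1/1 ✓
For instance (1,1) has only 0/2 same-type neighbors, below 2/5.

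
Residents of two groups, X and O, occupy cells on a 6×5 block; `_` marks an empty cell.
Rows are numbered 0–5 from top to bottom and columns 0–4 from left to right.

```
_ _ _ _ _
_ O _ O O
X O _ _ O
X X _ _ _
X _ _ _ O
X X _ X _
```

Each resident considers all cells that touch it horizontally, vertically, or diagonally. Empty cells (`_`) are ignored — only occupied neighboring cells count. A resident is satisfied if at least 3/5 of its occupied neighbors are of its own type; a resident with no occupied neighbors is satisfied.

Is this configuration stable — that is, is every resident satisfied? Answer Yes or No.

Row 1: (1,1)O 1/2 not · (1,3)O 2/2 satisfied · (1,4)O 2/2 satisfied
Row 2: (2,0)X 2/4 not · (2,1)O 1/4 not · (2,4)O 2/2 satisfied
Row 3: (3,0)X 3/4 satisfied · (3,1)X 3/4 satisfied
Row 4: (4,0)X 4/4 satisfied · (4,4)O 0/1 not
Row 5: (5,0)X 2/2 satisfied · (5,1)X 2/2 satisfied · (5,3)X 0/1 not
For instance (1,1) has only 1/2 same-type neighbors, below 3/5.

No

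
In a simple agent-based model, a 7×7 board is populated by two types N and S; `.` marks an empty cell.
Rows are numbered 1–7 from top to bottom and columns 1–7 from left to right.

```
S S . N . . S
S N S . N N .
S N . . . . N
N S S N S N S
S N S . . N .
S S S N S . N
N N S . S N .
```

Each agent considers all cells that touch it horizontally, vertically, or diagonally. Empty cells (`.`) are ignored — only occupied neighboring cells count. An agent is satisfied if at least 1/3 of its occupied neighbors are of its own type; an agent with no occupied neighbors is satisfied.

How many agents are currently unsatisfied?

11

Row 1: (1,1)S 2/3 ✓ · (1,2)S 3/4 ✓ · (1,4)N 1/2 ✓ · (1,7)S 0/1 ✗
Row 2: (2,1)S 3/5 ✓ · (2,2)N 1/6 ✗ · (2,3)S 1/4 ✗ · (2,5)N 2/2 ✓ · (2,6)N 2/3 ✓
Row 3: (3,1)S 2/5 ✓ · (3,2)N 2/7 ✗ · (3,7)N 2/3 ✓
Row 4: (4,1)N 2/5 ✓ · (4,2)S 4/7 ✓ · (4,3)S 2/5 ✓ · (4,4)N 0/3 ✗ · (4,5)S 0/3 ✗ · (4,6)N 2/4 ✓ · (4,7)S 0/3 ✗
Row 5: (5,1)S 3/5 ✓ · (5,2)N 1/8 ✗ · (5,3)S 4/7 ✓ · (5,6)N 2/5 ✓
Row 6: (6,1)S 2/5 ✓ · (6,2)S 5/8 ✓ · (6,3)S 3/6 ✓ · (6,4)N 0/5 ✗ · (6,5)S 1/4 ✗ · (6,7)N 2/2 ✓
Row 7: (7,1)N 1/3 ✓ · (7,2)N 1/5 ✗ · (7,3)S 2/4 ✓ · (7,5)S 1/3 ✓ · (7,6)N 1/3 ✓
Unsatisfied: (1,7), (2,2), (2,3), (3,2), (4,4), (4,5), (4,7), (5,2), (6,4), (6,5), (7,2) — 11 in total.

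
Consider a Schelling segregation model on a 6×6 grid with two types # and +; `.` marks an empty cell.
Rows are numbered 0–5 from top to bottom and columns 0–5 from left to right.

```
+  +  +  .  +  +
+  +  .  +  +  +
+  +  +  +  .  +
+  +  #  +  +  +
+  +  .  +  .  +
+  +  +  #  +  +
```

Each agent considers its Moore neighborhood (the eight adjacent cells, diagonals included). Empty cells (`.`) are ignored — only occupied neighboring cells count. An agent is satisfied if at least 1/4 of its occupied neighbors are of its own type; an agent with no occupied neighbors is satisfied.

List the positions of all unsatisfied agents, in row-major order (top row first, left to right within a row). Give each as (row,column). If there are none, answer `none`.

(3,2), (5,3)

(0,0)+ 3/3 satisfied
(0,1)+ 4/4 satisfied
(0,2)+ 3/3 satisfied
(0,4)+ 4/4 satisfied
(0,5)+ 3/3 satisfied
(1,0)+ 5/5 satisfied
(1,1)+ 7/7 satisfied
(1,3)+ 5/5 satisfied
(1,4)+ 6/6 satisfied
(1,5)+ 4/4 satisfied
(2,0)+ 5/5 satisfied
(2,1)+ 6/7 satisfied
(2,2)+ 6/7 satisfied
(2,3)+ 5/6 satisfied
(2,5)+ 4/4 satisfied
(3,0)+ 5/5 satisfied
(3,1)+ 6/7 satisfied
(3,2)# 0/7 not
(3,3)+ 4/5 satisfied
(3,4)+ 6/6 satisfied
(3,5)+ 3/3 satisfied
(4,0)+ 5/5 satisfied
(4,1)+ 6/7 satisfied
(4,3)+ 4/6 satisfied
(4,5)+ 4/4 satisfied
(5,0)+ 3/3 satisfied
(5,1)+ 4/4 satisfied
(5,2)+ 3/4 satisfied
(5,3)# 0/3 not
(5,4)+ 3/4 satisfied
(5,5)+ 2/2 satisfied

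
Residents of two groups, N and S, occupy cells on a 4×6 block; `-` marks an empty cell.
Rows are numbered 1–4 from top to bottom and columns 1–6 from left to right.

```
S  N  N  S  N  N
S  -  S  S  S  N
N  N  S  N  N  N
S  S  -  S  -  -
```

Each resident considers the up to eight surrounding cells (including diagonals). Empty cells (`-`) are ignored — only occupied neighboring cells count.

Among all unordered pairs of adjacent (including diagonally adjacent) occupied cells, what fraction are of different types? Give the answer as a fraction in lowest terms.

Scan each occupied cell's neighbors to the right and below (and the two forward diagonals) so each pair is counted once.
From row 1: 10 unlike of 18 pairs (running 10/18).
From row 2: 10 unlike of 16 pairs (running 20/34).
From row 3: 8 unlike of 13 pairs (running 28/47).
From row 4: 0 unlike of 1 pairs (running 28/48).
Total adjacent occupied pairs: 48; unlike-type pairs: 28.
28/48 reduces to 7/12.

7/12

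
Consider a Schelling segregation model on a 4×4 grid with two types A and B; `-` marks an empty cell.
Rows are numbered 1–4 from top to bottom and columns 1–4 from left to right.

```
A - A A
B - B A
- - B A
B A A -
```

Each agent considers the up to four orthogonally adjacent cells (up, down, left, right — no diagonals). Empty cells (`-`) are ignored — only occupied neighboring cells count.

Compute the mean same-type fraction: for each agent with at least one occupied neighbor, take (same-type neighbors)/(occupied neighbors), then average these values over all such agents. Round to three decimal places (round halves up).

0.394

Row 1: (1,1)A 0/1 · (1,3)A 1/2 · (1,4)A 2/2
Row 2: (2,1)B 0/1 · (2,3)B 1/3 · (2,4)A 2/3
Row 3: (3,3)B 1/3 · (3,4)A 1/2
Row 4: (4,1)B 0/1 · (4,2)A 1/2 · (4,3)A 1/2
Sum over 11 agents: 0/1 + 1/2 + 2/2 + 0/1 + 1/3 + 2/3 + 1/3 + 1/2 + 0/1 + 1/2 + 1/2 = 13/3; mean = 13/3 ÷ 11 = 13/33 = 0.393939… → 0.394.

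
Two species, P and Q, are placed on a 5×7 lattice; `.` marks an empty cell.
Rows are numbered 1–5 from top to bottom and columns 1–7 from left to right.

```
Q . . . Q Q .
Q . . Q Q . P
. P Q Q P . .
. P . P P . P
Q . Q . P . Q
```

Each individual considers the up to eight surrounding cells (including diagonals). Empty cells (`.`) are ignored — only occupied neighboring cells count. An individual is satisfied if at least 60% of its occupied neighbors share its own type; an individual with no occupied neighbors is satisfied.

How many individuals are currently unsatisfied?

12

Row 1: (1,1)Q 1/1 satisfied · (1,5)Q 3/3 satisfied · (1,6)Q 2/3 satisfied
Row 2: (2,1)Q 1/2 not · (2,4)Q 4/5 satisfied · (2,5)Q 4/5 satisfied · (2,7)P 0/1 not
Row 3: (3,2)P 1/3 not · (3,3)Q 2/5 not · (3,4)Q 3/6 not · (3,5)P 2/5 not
Row 4: (4,2)P 1/4 not · (4,4)P 3/6 not · (4,5)P 3/4 satisfied · (4,7)P 0/1 not
Row 5: (5,1)Q 0/1 not · (5,3)Q 0/2 not · (5,5)P 2/2 satisfied · (5,7)Q 0/1 not
Unsatisfied: (2,1), (2,7), (3,2), (3,3), (3,4), (3,5), (4,2), (4,4), (4,7), (5,1), (5,3), (5,7) — 12 in total.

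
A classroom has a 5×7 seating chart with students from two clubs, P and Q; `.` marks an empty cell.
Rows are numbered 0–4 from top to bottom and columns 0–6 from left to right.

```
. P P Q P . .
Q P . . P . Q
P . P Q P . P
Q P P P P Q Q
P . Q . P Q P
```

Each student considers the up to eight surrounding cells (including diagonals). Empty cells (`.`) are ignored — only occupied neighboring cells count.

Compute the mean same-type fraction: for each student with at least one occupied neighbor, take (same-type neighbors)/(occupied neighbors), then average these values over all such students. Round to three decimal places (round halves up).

0.388

Row 0: (0,1)P 2/3 · (0,2)P 2/3 · (0,3)Q 0/3 · (0,4)P 1/2
Row 1: (1,0)Q 0/3 · (1,1)P 4/5 · (1,4)P 2/4 · (1,6)Q 0/1
Row 2: (2,0)P 2/4 · (2,2)P 4/5 · (2,3)Q 0/6 · (2,4)P 3/5 · (2,6)P 0/3
Row 3: (3,0)Q 0/3 · (3,1)P 4/6 · (3,2)P 3/5 · (3,3)P 5/7 · (3,4)P 3/6 · (3,5)Q 2/7 · (3,6)Q 2/4
Row 4: (4,0)P 1/2 · (4,2)Q 0/3 · (4,4)P 2/4 · (4,5)Q 2/5 · (4,6)P 0/3
Sum over 25 students: 2/3 + 2/3 + 0/3 + 1/2 + 0/3 + 4/5 + 2/4 + 0/1 + 2/4 + 4/5 + 0/6 + 3/5 + 0/3 + 0/3 + 4/6 + 3/5 + 5/7 + 3/6 + 2/7 + 2/4 + 1/2 + 0/3 + 2/4 + 2/5 + 0/3 = 97/10; mean = 97/10 ÷ 25 = 97/250 = 0.388 → 0.388.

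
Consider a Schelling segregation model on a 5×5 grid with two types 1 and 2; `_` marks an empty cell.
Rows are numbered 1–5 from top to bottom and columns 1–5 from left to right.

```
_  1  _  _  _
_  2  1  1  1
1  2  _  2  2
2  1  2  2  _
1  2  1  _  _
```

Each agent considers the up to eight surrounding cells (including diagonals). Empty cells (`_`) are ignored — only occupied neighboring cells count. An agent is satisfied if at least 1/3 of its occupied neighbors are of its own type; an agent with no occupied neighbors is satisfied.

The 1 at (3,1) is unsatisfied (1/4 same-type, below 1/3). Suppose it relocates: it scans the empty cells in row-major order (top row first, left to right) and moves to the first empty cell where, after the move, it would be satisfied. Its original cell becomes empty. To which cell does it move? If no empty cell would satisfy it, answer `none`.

Vacating (3,1). Empty cells in order:
  (1,1): 1/2 same-type → satisfied — stop here.

(1,1)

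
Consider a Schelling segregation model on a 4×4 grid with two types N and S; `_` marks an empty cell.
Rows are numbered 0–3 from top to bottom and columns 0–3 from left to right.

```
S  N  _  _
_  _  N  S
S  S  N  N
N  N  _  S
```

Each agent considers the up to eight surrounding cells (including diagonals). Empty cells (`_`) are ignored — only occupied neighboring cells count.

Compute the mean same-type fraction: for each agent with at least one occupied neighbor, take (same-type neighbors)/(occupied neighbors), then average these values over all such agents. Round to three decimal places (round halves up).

Row 0: (0,0)S 0/1 · (0,1)N 1/2
Row 1: (1,2)N 3/5 · (1,3)S 0/3
Row 2: (2,0)S 1/3 · (2,1)S 1/5 · (2,2)N 3/6 · (2,3)N 2/4
Row 3: (3,0)N 1/3 · (3,1)N 2/4 · (3,3)S 0/2
Sum over 11 agents: 0/1 + 1/2 + 3/5 + 0/3 + 1/3 + 1/5 + 3/6 + 2/4 + 1/3 + 2/4 + 0/2 = 52/15; mean = 52/15 ÷ 11 = 52/165 = 0.315151… → 0.315.

0.315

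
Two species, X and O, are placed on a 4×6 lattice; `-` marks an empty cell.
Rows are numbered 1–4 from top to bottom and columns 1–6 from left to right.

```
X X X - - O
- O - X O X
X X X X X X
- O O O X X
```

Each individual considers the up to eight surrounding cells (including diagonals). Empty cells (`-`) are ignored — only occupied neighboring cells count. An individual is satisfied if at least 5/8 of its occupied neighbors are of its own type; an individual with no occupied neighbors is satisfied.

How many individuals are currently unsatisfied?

Row 1: (1,1)X 1/2 ✗ · (1,2)X 2/3 ✓ · (1,3)X 2/3 ✓ · (1,6)O 1/2 ✗
Row 2: (2,2)O 0/6 ✗ · (2,4)X 4/5 ✓ · (2,5)O 1/6 ✗ · (2,6)X 2/4 ✗
Row 3: (3,1)X 1/3 ✗ · (3,2)X 2/5 ✗ · (3,3)X 3/7 ✗ · (3,4)X 4/7 ✗ · (3,5)X 6/8 ✓ · (3,6)X 4/5 ✓
Row 4: (4,2)O 1/4 ✗ · (4,3)O 2/5 ✗ · (4,4)O 1/5 ✗ · (4,5)X 4/5 ✓ · (4,6)X 3/3 ✓
Unsatisfied: (1,1), (1,6), (2,2), (2,5), (2,6), (3,1), (3,2), (3,3), (3,4), (4,2), (4,3), (4,4) — 12 in total.

12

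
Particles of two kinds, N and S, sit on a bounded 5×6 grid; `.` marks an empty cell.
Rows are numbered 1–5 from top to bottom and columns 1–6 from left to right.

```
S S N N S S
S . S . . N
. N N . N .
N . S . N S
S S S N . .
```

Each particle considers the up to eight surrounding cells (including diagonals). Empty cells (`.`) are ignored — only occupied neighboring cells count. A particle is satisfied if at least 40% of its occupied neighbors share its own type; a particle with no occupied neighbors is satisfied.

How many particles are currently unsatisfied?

Row 1: (1,1)S 2/2 ✓ · (1,2)S 3/4 ✓ · (1,3)N 1/3 ✗ · (1,4)N 1/3 ✗ · (1,5)S 1/3 ✗ · (1,6)S 1/2 ✓
Row 2: (2,1)S 2/3 ✓ · (2,3)S 1/5 ✗ · (2,6)N 1/3 ✗
Row 3: (3,2)N 2/5 ✓ · (3,3)N 1/3 ✗ · (3,5)N 2/3 ✓
Row 4: (4,1)N 1/3 ✗ · (4,3)S 2/5 ✓ · (4,5)N 2/3 ✓ · (4,6)S 0/2 ✗
Row 5: (5,1)S 1/2 ✓ · (5,2)S 3/4 ✓ · (5,3)S 2/3 ✓ · (5,4)N 1/3 ✗
Unsatisfied: (1,3), (1,4), (1,5), (2,3), (2,6), (3,3), (4,1), (4,6), (5,4) — 9 in total.

9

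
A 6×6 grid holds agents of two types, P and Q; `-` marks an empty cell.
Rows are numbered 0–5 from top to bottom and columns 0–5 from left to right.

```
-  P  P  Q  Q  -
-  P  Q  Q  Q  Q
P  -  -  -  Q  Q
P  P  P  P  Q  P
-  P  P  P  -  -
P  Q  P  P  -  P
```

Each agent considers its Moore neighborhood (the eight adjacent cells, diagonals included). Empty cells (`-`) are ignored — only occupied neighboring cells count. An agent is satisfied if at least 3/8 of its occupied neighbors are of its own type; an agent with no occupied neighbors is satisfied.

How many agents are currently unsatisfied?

(0,1)P 2/3 ok
(0,2)P 2/5 ok
(0,3)Q 4/5 ok
(0,4)Q 4/4 ok
(1,1)P 3/4 ok
(1,2)Q 2/5 ok
(1,3)Q 5/6 ok
(1,4)Q 6/6 ok
(1,5)Q 4/4 ok
(2,0)P 3/3 ok
(2,4)Q 5/7 ok
(2,5)Q 4/5 ok
(3,0)P 3/3 ok
(3,1)P 5/5 ok
(3,2)P 5/5 ok
(3,3)P 3/5 ok
(3,4)Q 2/5 ok
(3,5)P 0/3 unhappy
(4,1)P 6/7 ok
(4,2)P 7/8 ok
(4,3)P 5/6 ok
(5,0)P 1/2 ok
(5,1)Q 0/4 unhappy
(5,2)P 4/5 ok
(5,3)P 3/3 ok
(5,5)P 0/0 ok
Unsatisfied: (3,5), (5,1) — 2 in total.

2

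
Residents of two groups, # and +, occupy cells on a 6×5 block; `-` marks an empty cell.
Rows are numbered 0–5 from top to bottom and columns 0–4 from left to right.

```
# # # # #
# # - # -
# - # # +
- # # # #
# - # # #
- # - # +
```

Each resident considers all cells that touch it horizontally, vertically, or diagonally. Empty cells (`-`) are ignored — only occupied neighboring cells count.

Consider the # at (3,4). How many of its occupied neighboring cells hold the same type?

Occupied neighbors of (3,4): (2,3)=#, (2,4)=+, (3,3)=#, (4,3)=#, (4,4)=#.
Same type (#): 4 of 5.

4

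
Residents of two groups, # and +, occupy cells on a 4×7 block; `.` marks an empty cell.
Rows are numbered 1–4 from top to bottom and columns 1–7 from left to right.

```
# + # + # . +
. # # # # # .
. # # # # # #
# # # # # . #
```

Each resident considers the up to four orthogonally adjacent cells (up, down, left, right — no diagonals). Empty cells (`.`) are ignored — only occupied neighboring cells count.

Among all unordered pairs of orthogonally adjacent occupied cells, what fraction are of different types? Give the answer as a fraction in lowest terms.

Scan each occupied cell's neighbors to the right and below so each pair is counted once.
From row 1: 6 unlike of 8 pairs (running 6/8).
From row 2: 0 unlike of 9 pairs (running 6/17).
From row 3: 0 unlike of 10 pairs (running 6/27).
From row 4: 0 unlike of 4 pairs (running 6/31).
Total adjacent occupied pairs: 31; unlike-type pairs: 6.
6/31 is already in lowest terms.

6/31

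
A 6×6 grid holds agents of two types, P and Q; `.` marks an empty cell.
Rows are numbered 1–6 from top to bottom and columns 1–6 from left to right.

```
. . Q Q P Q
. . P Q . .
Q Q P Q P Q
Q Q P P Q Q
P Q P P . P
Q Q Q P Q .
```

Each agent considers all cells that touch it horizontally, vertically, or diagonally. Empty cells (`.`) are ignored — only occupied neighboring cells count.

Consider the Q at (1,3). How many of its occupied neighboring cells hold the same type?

2

Occupied neighbors of (1,3): (1,4)=Q, (2,3)=P, (2,4)=Q.
Same type (Q): 2 of 3.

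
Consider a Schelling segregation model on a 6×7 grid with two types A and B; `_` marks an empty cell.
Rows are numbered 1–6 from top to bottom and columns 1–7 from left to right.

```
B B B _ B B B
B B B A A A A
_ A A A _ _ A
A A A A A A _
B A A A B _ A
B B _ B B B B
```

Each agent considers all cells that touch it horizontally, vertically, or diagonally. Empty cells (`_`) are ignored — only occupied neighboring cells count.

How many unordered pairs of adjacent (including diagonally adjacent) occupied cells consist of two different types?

31

Scan each occupied cell's neighbors to the right and below (and the two forward diagonals) so each pair is counted once.
From row 1: 9 unlike of 20 pairs (running 9/20).
From row 2: 7 unlike of 17 pairs (running 16/37).
From row 3: 0 unlike of 12 pairs (running 16/49).
From row 4: 5 unlike of 20 pairs (running 21/69).
From row 5: 10 unlike of 17 pairs (running 31/86).
From row 6: 0 unlike of 4 pairs (running 31/90).
Total adjacent occupied pairs: 90; unlike-type pairs: 31.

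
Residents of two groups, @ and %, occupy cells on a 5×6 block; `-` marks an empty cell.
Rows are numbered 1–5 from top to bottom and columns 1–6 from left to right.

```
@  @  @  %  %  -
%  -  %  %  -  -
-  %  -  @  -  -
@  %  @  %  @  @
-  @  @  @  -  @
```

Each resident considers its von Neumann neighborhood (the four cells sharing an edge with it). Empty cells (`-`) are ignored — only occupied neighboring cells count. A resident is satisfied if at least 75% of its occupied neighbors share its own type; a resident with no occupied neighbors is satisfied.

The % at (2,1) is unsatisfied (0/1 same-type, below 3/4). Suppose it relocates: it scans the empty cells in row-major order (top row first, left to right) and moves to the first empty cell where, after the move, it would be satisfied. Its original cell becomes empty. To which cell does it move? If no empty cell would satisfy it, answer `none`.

(1,6)

Vacating (2,1). Empty cells in order:
  (1,6): 1/1 same-type → satisfied — stop here.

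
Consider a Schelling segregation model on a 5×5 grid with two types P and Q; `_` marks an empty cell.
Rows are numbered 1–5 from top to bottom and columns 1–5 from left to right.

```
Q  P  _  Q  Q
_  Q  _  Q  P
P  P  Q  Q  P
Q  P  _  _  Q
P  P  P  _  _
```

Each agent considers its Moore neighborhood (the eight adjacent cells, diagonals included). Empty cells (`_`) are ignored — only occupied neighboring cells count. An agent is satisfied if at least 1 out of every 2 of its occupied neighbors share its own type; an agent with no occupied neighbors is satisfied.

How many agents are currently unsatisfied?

(1,1)Q 1/2 ✓
(1,2)P 0/2 ✗
(1,4)Q 2/3 ✓
(1,5)Q 2/3 ✓
(2,2)Q 2/5 ✗
(2,4)Q 4/6 ✓
(2,5)P 1/5 ✗
(3,1)P 2/4 ✓
(3,2)P 2/5 ✗
(3,3)Q 3/5 ✓
(3,4)Q 3/5 ✓
(3,5)P 1/4 ✗
(4,1)Q 0/5 ✗
(4,2)P 5/7 ✓
(4,5)Q 1/2 ✓
(5,1)P 2/3 ✓
(5,2)P 3/4 ✓
(5,3)P 2/2 ✓
Unsatisfied: (1,2), (2,2), (2,5), (3,2), (3,5), (4,1) — 6 in total.

6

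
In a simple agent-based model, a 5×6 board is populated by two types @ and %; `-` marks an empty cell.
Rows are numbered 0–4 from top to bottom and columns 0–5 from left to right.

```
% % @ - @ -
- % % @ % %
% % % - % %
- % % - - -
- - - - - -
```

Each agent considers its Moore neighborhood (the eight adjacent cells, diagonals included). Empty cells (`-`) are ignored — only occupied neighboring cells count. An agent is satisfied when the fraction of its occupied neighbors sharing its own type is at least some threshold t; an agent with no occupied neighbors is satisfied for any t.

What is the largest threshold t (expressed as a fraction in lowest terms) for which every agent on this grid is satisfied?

(0,0)% 2/2
(0,1)% 3/4
(0,2)@ 1/4
(0,4)@ 1/3
(1,1)% 6/7
(1,2)% 4/6
(1,3)@ 2/6
(1,4)% 3/5
(1,5)% 3/4
(2,0)% 3/3
(2,1)% 6/6
(2,2)% 5/6
(2,4)% 3/4
(2,5)% 3/3
(3,1)% 4/4
(3,2)% 3/3
The smallest same-type fraction is 1/4 at (0,2), which reduces to 1/4. Any threshold above that leaves this agent unsatisfied.

1/4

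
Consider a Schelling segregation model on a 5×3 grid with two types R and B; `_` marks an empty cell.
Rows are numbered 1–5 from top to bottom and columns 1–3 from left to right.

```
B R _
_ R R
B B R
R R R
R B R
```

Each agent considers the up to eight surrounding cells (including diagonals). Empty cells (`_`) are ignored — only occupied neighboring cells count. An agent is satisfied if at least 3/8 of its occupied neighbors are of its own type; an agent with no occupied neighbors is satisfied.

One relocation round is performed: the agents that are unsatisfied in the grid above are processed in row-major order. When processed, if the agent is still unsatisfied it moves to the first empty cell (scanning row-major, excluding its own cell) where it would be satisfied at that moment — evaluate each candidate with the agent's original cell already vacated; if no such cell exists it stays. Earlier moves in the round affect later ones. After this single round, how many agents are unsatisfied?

2

Initially unsatisfied (in order): (1,1), (3,1), (3,2), (5,2).
  (1,1) → (2,1).
  (3,1): now satisfied by earlier moves; stays.
  (3,2): no empty cell satisfies it; stays.
  (5,2): no empty cell satisfies it; stays.
Resulting grid:
_ R _
B R R
B B R
R R R
R B R
Unsatisfied now: (3,2), (5,2).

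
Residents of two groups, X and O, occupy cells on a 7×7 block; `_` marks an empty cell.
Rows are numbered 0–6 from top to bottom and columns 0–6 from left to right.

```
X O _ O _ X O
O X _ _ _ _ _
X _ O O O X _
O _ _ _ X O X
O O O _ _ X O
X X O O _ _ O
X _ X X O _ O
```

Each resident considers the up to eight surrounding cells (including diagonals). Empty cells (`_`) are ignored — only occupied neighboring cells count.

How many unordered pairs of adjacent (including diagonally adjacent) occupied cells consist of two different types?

29

Scan each occupied cell's neighbors to the right and below (and the two forward diagonals) so each pair is counted once.
Row 0: X(0,0)–O(0,1)≠ X(0,0)–O(1,0)≠ X(0,0)–X(1,1)= O(0,1)–X(1,1)≠ O(0,1)–O(1,0)= X(0,5)–O(0,6)≠  → 4/6 unlike.
Row 1: O(1,0)–X(1,1)≠ O(1,0)–X(2,0)≠ X(1,1)–O(2,2)≠ X(1,1)–X(2,0)=  → 3/4 unlike.
Row 2: X(2,0)–O(3,0)≠ O(2,2)–O(2,3)= O(2,3)–O(2,4)= O(2,3)–X(3,4)≠ O(2,4)–X(2,5)≠ O(2,4)–X(3,4)≠ O(2,4)–O(3,5)= X(2,5)–O(3,5)≠ X(2,5)–X(3,6)= X(2,5)–X(3,4)=  → 5/10 unlike.
Row 3: O(3,0)–O(4,0)= O(3,0)–O(4,1)= X(3,4)–O(3,5)≠ X(3,4)–X(4,5)= O(3,5)–X(3,6)≠ O(3,5)–X(4,5)≠ O(3,5)–O(4,6)= X(3,6)–O(4,6)≠ X(3,6)–X(4,5)=  → 4/9 unlike.
Row 4: O(4,0)–O(4,1)= O(4,0)–X(5,0)≠ O(4,0)–X(5,1)≠ O(4,1)–O(4,2)= O(4,1)–X(5,1)≠ O(4,1)–O(5,2)= O(4,1)–X(5,0)≠ O(4,2)–O(5,2)= O(4,2)–O(5,3)= O(4,2)–X(5,1)≠ X(4,5)–O(4,6)≠ X(4,5)–O(5,6)≠ O(4,6)–O(5,6)=  → 7/13 unlike.
Row 5: X(5,0)–X(5,1)= X(5,0)–X(6,0)= X(5,1)–O(5,2)≠ X(5,1)–X(6,2)= X(5,1)–X(6,0)= O(5,2)–O(5,3)= O(5,2)–X(6,2)≠ O(5,2)–X(6,3)≠ O(5,3)–X(6,3)≠ O(5,3)–O(6,4)= O(5,3)–X(6,2)≠ O(5,6)–O(6,6)=  → 5/12 unlike.
Row 6: X(6,2)–X(6,3)= X(6,3)–O(6,4)≠  → 1/2 unlike.
Total adjacent occupied pairs: 56; unlike-type pairs: 29.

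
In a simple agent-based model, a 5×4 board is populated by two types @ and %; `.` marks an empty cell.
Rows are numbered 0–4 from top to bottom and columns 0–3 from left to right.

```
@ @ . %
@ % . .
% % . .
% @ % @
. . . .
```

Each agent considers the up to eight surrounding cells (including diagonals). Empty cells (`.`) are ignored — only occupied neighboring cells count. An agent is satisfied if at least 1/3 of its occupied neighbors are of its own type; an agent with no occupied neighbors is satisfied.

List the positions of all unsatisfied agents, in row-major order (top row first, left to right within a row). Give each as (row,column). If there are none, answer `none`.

(0,0)@ 2/3 satisfied
(0,1)@ 2/3 satisfied
(0,3)% 0/0 satisfied
(1,0)@ 2/5 satisfied
(1,1)% 2/5 satisfied
(2,0)% 3/5 satisfied
(2,1)% 4/6 satisfied
(3,0)% 2/3 satisfied
(3,1)@ 0/4 not
(3,2)% 1/3 satisfied
(3,3)@ 0/1 not

(3,1), (3,3)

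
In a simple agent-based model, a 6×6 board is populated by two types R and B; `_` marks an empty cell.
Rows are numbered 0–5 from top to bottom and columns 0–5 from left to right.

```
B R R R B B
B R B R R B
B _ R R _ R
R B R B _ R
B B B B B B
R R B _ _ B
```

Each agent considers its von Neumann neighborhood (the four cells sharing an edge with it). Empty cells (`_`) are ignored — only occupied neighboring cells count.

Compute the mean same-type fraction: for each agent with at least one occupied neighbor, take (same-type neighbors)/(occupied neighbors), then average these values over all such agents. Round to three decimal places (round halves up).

(0,0)B 1/2
(0,1)R 2/3
(0,2)R 2/3
(0,3)R 2/3
(0,4)B 1/3
(0,5)B 2/2
(1,0)B 2/3
(1,1)R 1/3
(1,2)B 0/4
(1,3)R 3/4
(1,4)R 1/3
(1,5)B 1/3
(2,0)B 1/2
(2,2)R 2/3
(2,3)R 2/3
(2,5)R 1/2
(3,0)R 0/3
(3,1)B 1/3
(3,2)R 1/4
(3,3)B 1/3
(3,5)R 1/2
(4,0)B 1/3
(4,1)B 3/4
(4,2)B 3/4
(4,3)B 3/3
(4,4)B 2/2
(4,5)B 2/3
(5,0)R 1/2
(5,1)R 1/3
(5,2)B 1/2
(5,5)B 1/1
Sum over 31 agents: 1/2 + 2/3 + 2/3 + 2/3 + 1/3 + 2/2 + 2/3 + 1/3 + 0/4 + 3/4 + 1/3 + 1/3 + 1/2 + 2/3 + 2/3 + 1/2 + 0/3 + 1/3 + 1/4 + 1/3 + 1/2 + 1/3 + 3/4 + 3/4 + 3/3 + 2/2 + 2/3 + 1/2 + 1/3 + 1/2 + 1/1 = 101/6; mean = 101/6 ÷ 31 = 101/186 = 0.543010… → 0.543.

0.543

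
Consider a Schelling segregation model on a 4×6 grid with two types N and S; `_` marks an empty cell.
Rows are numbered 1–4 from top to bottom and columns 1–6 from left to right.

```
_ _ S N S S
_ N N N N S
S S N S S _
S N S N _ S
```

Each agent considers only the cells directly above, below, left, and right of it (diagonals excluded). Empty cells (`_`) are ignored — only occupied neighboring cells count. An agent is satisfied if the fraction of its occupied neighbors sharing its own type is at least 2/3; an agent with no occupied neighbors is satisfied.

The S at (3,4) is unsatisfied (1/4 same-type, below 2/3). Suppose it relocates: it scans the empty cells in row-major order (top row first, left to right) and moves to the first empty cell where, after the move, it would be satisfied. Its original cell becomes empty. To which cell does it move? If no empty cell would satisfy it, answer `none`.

(1,1)

Vacating (3,4). Empty cells in order:
  (1,1): 0/0 same-type → satisfied — stop here.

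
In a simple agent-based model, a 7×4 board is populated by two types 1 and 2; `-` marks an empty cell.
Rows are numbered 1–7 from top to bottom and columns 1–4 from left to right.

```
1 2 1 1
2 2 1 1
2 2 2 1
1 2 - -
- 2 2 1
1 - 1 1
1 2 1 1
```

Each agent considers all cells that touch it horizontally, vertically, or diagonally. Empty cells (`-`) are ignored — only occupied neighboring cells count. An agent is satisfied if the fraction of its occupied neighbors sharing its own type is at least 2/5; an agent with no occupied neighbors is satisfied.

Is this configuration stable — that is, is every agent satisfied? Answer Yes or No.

(1,1)1 0/3 ✗
(1,2)2 2/5 ✓
(1,3)1 3/5 ✓
(1,4)1 3/3 ✓
(2,1)2 4/5 ✓
(2,2)2 5/8 ✓
(2,3)1 4/8 ✓
(2,4)1 4/5 ✓
(3,1)2 4/5 ✓
(3,2)2 5/7 ✓
(3,3)2 3/6 ✓
(3,4)1 2/3 ✓
(4,1)1 0/4 ✗
(4,2)2 5/6 ✓
(5,2)2 2/5 ✓
(5,3)2 2/5 ✓
(5,4)1 2/3 ✓
(6,1)1 1/3 ✗
(6,3)1 4/7 ✓
(6,4)1 4/5 ✓
(7,1)1 1/2 ✓
(7,2)2 0/4 ✗
(7,3)1 3/4 ✓
(7,4)1 3/3 ✓
For instance (1,1) has only 0/3 same-type neighbors, below 2/5.

No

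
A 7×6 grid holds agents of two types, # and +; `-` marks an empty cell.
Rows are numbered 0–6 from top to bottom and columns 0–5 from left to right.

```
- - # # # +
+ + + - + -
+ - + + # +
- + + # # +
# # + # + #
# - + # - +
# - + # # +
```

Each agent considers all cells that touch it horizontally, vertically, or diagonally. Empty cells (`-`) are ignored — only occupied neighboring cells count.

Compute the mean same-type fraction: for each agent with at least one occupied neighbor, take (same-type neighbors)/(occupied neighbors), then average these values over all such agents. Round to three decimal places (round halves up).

(0,2)# 1/3
(0,3)# 2/4
(0,4)# 1/3
(0,5)+ 1/2
(1,0)+ 2/2
(1,1)+ 4/5
(1,2)+ 3/5
(1,4)+ 3/6
(2,0)+ 3/3
(2,2)+ 5/6
(2,3)+ 4/7
(2,4)# 2/6
(2,5)+ 2/4
(3,1)+ 4/6
(3,2)+ 4/7
(3,3)# 3/8
(3,4)# 4/8
(3,5)+ 2/5
(4,0)# 2/3
(4,1)# 2/6
(4,2)+ 3/7
(4,3)# 3/7
(4,4)+ 2/7
(4,5)# 1/4
(5,0)# 3/3
(5,2)+ 2/6
(5,3)# 3/7
(5,5)+ 2/4
(6,0)# 1/1
(6,2)+ 1/3
(6,3)# 2/4
(6,4)# 2/4
(6,5)+ 1/2
Sum over 33 agents: 1/3 + 2/4 + 1/3 + 1/2 + 2/2 + 4/5 + 3/5 + 3/6 + 3/3 + 5/6 + 4/7 + 2/6 + 2/4 + 4/6 + 4/7 + 3/8 + 4/8 + 2/5 + 2/3 + 2/6 + 3/7 + 3/7 + 2/7 + 1/4 + 3/3 + 2/6 + 3/7 + 2/4 + 1/1 + 1/3 + 2/4 + 2/4 + 1/2 = 14957/840; mean = 14957/840 ÷ 33 = 14957/27720 = 0.539574… → 0.540.

0.540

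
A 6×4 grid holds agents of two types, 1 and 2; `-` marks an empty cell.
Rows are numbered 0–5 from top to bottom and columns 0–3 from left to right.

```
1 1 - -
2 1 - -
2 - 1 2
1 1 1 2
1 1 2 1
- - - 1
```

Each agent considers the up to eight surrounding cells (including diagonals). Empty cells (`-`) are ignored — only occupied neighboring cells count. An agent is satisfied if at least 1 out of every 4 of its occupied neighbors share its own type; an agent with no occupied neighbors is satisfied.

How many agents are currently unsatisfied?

1

Row 0: (0,0)1 2/3 ✓ · (0,1)1 2/3 ✓
Row 1: (1,0)2 1/4 ✓ · (1,1)1 3/5 ✓
Row 2: (2,0)2 1/4 ✓ · (2,2)1 3/5 ✓ · (2,3)2 1/3 ✓
Row 3: (3,0)1 3/4 ✓ · (3,1)1 5/7 ✓ · (3,2)1 4/7 ✓ · (3,3)2 2/5 ✓
Row 4: (4,0)1 3/3 ✓ · (4,1)1 4/5 ✓ · (4,2)2 1/6 ✗ · (4,3)1 2/4 ✓
Row 5: (5,3)1 1/2 ✓
Unsatisfied: (4,2) — 1 in total.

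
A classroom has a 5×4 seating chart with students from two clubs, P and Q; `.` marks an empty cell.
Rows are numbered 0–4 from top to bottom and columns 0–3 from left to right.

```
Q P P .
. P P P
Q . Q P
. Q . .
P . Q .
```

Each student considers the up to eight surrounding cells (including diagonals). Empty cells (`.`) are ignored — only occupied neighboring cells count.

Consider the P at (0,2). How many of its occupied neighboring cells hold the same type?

4

Occupied neighbors of (0,2): (0,1)=P, (1,1)=P, (1,2)=P, (1,3)=P.
Same type (P): 4 of 4.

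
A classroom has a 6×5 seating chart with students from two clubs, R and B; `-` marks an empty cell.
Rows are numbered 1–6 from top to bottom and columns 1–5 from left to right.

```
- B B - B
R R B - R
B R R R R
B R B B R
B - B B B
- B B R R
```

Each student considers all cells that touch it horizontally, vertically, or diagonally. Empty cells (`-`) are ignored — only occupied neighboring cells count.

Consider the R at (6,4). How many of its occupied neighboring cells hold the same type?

1

Occupied neighbors of (6,4): (5,3)=B, (5,4)=B, (5,5)=B, (6,3)=B, (6,5)=R.
Same type (R): 1 of 5.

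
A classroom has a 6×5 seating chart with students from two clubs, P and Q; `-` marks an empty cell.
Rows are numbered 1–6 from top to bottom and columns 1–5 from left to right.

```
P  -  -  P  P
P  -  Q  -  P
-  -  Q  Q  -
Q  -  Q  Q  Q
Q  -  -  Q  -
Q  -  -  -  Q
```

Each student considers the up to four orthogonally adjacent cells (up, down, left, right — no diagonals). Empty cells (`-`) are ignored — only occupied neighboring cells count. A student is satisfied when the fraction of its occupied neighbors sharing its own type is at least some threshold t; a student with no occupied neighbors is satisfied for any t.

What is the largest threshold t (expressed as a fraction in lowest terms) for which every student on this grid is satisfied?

1/1

(1,1)P 1/1
(1,4)P 1/1
(1,5)P 2/2
(2,1)P 1/1
(2,3)Q 1/1
(2,5)P 1/1
(3,3)Q 3/3
(3,4)Q 2/2
(4,1)Q 1/1
(4,3)Q 2/2
(4,4)Q 4/4
(4,5)Q 1/1
(5,1)Q 2/2
(5,4)Q 1/1
(6,1)Q 1/1
(6,5)Q — no occupied neighbors
The smallest same-type fraction is 1/1 at (1,1), which reduces to 1/1. Any threshold above that leaves this student unsatisfied.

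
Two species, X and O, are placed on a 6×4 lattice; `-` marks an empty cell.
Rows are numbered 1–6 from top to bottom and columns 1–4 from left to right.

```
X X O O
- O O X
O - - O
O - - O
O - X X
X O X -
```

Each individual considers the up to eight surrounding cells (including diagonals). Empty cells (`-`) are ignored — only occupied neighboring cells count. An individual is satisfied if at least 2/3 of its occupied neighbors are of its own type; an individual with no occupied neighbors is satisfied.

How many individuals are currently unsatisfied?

(1,1)X 1/2 not
(1,2)X 1/4 not
(1,3)O 3/5 not
(1,4)O 2/3 satisfied
(2,2)O 3/5 not
(2,3)O 4/6 satisfied
(2,4)X 0/4 not
(3,1)O 2/2 satisfied
(3,4)O 2/3 satisfied
(4,1)O 2/2 satisfied
(4,4)O 1/3 not
(5,1)O 2/3 satisfied
(5,3)X 2/4 not
(5,4)X 2/3 satisfied
(6,1)X 0/2 not
(6,2)O 1/4 not
(6,3)X 2/3 satisfied
Unsatisfied: (1,1), (1,2), (1,3), (2,2), (2,4), (4,4), (5,3), (6,1), (6,2) — 9 in total.

9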